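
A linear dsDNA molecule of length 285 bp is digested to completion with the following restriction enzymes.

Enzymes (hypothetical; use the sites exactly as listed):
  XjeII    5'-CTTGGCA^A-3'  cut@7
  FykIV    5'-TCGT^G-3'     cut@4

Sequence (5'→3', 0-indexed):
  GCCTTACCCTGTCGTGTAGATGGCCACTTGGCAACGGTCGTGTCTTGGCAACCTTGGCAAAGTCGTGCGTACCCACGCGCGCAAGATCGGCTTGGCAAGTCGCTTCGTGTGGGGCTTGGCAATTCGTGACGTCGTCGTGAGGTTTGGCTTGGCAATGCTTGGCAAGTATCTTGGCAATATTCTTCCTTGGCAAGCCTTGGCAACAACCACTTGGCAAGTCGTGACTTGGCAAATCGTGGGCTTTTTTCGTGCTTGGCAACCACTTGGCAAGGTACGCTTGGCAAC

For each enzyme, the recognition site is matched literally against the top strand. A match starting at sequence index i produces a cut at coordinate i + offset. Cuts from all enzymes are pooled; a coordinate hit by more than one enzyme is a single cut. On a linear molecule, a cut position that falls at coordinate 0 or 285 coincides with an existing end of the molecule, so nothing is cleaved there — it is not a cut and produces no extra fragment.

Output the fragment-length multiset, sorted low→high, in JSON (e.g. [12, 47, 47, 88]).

Site scan:
  XjeII (CTTGGCAA, off=7): starts [26, 43, 52, 90, 114, 147, 157, 169, 185, 195, 209, 224, 251, 262, 276] → cuts [33, 50, 59, 97, 121, 154, 164, 176, 192, 202, 216, 231, 258, 269, 283]
  FykIV (TCGTG, off=4): starts [11, 37, 62, 104, 123, 134, 218, 233, 246] → cuts [15, 41, 66, 108, 127, 138, 222, 237, 250]

Pooled cuts: [15, 33, 41, 50, 59, 66, 97, 108, 121, 127, 138, 154, 164, 176, 192, 202, 216, 222, 231, 237, 250, 258, 269, 283]

Fragments:
  [0,15): 15 bp
  [15,33): 18 bp
  [33,41): 8 bp
  [41,50): 9 bp
  [50,59): 9 bp
  [59,66): 7 bp
  [66,97): 31 bp
  [97,108): 11 bp
  [108,121): 13 bp
  [121,127): 6 bp
  [127,138): 11 bp
  [138,154): 16 bp
  [154,164): 10 bp
  [164,176): 12 bp
  [176,192): 16 bp
  [192,202): 10 bp
  [202,216): 14 bp
  [216,222): 6 bp
  [222,231): 9 bp
  [231,237): 6 bp
  [237,250): 13 bp
  [250,258): 8 bp
  [258,269): 11 bp
  [269,283): 14 bp
  [283,285): 2 bp

[2,6,6,6,7,8,8,9,9,9,10,10,11,11,11,12,13,13,14,14,15,16,16,18,31]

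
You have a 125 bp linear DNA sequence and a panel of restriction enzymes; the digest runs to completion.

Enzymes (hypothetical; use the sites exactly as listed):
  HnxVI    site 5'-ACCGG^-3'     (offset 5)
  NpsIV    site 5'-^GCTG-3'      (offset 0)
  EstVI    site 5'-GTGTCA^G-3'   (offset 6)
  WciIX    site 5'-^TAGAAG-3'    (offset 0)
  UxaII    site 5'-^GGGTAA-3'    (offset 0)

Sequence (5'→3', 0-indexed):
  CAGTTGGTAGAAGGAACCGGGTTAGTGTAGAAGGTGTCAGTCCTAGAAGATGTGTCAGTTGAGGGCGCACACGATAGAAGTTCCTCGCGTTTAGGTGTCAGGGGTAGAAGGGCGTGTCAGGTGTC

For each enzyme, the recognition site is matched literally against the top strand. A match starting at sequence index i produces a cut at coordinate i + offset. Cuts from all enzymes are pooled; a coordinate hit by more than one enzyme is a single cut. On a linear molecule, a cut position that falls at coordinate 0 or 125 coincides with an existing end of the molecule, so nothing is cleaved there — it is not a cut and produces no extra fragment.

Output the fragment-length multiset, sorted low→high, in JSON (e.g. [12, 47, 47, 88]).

[4,4,6,7,7,12,13,14,15,17,26]

Site scan:
  HnxVI (ACCGG, off=5): starts [15] → cuts [20]
  NpsIV (GCTG, off=0): no sites
  EstVI (GTGTCAG, off=6): starts [33, 51, 94, 113] → cuts [39, 57, 100, 119]
  WciIX (TAGAAG, off=0): starts [7, 27, 43, 74, 104] → cuts [7, 27, 43, 74, 104]
  UxaII (GGGTAA, off=0): no sites

Pooled cuts: [7, 20, 27, 39, 43, 57, 74, 100, 104, 119]

Fragments:
  [0,7): 7 bp
  [7,20): 13 bp
  [20,27): 7 bp
  [27,39): 12 bp
  [39,43): 4 bp
  [43,57): 14 bp
  [57,74): 17 bp
  [74,100): 26 bp
  [100,104): 4 bp
  [104,119): 15 bp
  [119,125): 6 bp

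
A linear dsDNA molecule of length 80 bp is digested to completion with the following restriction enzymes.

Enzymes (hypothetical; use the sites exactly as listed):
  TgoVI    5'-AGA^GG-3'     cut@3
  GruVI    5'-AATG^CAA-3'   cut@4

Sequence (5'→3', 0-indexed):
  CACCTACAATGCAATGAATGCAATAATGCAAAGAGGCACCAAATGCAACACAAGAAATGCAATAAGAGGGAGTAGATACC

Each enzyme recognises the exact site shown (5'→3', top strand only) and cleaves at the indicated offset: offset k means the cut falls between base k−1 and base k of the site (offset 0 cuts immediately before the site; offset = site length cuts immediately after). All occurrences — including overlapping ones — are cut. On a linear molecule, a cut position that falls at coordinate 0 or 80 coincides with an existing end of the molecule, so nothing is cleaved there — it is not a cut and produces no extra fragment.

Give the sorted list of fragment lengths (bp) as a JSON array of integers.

[6,8,8,9,11,11,13,14]

Site scan:
  TgoVI (AGAGG, off=3): starts [31, 64] → cuts [34, 67]
  GruVI (AATGCAA, off=4): starts [7, 16, 24, 41, 55] → cuts [11, 20, 28, 45, 59]

All cut coordinates (distinct, sorted): [11, 20, 28, 34, 45, 59, 67]

Fragment lengths:
  [0,11): 11 bp
  [11,20): 9 bp
  [20,28): 8 bp
  [28,34): 6 bp
  [34,45): 11 bp
  [45,59): 14 bp
  [59,67): 8 bp
  [67,80): 13 bp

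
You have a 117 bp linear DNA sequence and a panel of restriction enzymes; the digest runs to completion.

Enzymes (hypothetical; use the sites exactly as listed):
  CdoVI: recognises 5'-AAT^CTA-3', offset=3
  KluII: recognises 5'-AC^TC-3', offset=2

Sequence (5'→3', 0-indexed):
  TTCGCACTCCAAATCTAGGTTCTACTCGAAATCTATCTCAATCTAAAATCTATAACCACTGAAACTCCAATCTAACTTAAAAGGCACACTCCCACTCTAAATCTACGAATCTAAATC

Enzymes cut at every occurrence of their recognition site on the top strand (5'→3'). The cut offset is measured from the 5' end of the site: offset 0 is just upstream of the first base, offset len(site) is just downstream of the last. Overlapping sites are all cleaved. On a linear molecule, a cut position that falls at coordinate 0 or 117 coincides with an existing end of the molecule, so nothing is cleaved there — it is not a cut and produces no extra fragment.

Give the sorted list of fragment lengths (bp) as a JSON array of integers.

[6,6,7,7,7,7,7,7,8,10,11,16,18]

Site scan:
  CdoVI AATCTA/3: at [11, 29, 39, 46, 68, 99, 107] ⇒ [14, 32, 42, 49, 71, 102, 110]
  KluII ACTC/2: at [5, 23, 63, 87, 93] ⇒ [7, 25, 65, 89, 95]

Pooled cuts: [7, 14, 25, 32, 42, 49, 65, 71, 89, 95, 102, 110]

Fragment lengths:
  [0,7): 7 bp
  [7,14): 7 bp
  [14,25): 11 bp
  [25,32): 7 bp
  [32,42): 10 bp
  [42,49): 7 bp
  [49,65): 16 bp
  [65,71): 6 bp
  [71,89): 18 bp
  [89,95): 6 bp
  [95,102): 7 bp
  [102,110): 8 bp
  [110,117): 7 bp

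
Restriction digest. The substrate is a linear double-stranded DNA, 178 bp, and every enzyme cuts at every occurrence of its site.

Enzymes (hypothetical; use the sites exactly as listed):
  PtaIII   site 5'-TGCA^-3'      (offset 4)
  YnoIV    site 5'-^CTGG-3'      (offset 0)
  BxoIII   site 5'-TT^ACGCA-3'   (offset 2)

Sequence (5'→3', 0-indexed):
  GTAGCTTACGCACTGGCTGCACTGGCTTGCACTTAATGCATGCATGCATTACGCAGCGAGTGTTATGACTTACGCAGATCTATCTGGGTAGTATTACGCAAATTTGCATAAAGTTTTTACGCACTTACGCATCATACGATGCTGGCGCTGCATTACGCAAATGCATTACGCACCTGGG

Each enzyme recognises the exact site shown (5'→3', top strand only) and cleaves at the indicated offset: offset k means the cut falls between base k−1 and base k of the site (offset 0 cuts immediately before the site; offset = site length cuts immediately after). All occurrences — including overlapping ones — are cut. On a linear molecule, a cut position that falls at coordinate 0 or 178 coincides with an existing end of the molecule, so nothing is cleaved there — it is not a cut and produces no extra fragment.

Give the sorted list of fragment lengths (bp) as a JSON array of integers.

Site scan:
  PtaIII TGCA/4: at [17, 27, 36, 40, 44, 104, 148, 161] ⇒ [21, 31, 40, 44, 48, 108, 152, 165]
  YnoIV CTGG/0: at [12, 21, 83, 141, 173] ⇒ [12, 21, 83, 141, 173]
  BxoIII TTACGCA/2: at [5, 48, 69, 93, 116, 124, 152, 165] ⇒ [7, 50, 71, 95, 118, 126, 154, 167]

Pooled cuts: [7, 12, 21, 31, 40, 44, 48, 50, 71, 83, 95, 108, 118, 126, 141, 152, 154, 165, 167, 173]

Fragment lengths:
  [0,7): 7 bp
  [7,12): 5 bp
  [12,21): 9 bp
  [21,31): 10 bp
  [31,40): 9 bp
  [40,44): 4 bp
  [44,48): 4 bp
  [48,50): 2 bp
  [50,71): 21 bp
  [71,83): 12 bp
  [83,95): 12 bp
  [95,108): 13 bp
  [108,118): 10 bp
  [118,126): 8 bp
  [126,141): 15 bp
  [141,152): 11 bp
  [152,154): 2 bp
  [154,165): 11 bp
  [165,167): 2 bp
  [167,173): 6 bp
  [173,178): 5 bp

[2,2,2,4,4,5,5,6,7,8,9,9,10,10,11,11,12,12,13,15,21]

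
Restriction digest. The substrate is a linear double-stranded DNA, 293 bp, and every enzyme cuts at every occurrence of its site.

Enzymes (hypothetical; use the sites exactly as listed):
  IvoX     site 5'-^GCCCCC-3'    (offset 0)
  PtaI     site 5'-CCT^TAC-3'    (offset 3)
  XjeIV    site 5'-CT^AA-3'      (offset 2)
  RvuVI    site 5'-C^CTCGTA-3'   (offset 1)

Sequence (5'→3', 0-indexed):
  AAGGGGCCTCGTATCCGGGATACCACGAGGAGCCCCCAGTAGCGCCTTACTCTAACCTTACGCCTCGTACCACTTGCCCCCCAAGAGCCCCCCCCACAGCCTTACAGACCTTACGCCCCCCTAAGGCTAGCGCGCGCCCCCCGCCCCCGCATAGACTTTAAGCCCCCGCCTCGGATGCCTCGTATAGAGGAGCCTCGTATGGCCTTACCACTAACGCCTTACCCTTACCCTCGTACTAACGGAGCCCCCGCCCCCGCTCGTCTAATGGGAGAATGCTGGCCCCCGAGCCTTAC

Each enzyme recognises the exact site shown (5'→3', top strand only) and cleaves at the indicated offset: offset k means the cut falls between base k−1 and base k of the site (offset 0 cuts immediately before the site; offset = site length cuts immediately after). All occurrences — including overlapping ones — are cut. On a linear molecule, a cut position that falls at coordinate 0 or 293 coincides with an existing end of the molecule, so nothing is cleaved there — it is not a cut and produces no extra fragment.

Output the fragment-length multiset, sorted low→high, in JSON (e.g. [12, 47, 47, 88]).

Per-enzyme occurrences:
  IvoX GCCCCC/0: at [31, 75, 86, 114, 135, 142, 161, 243, 249, 278] ⇒ [31, 75, 86, 114, 135, 142, 161, 243, 249, 278]
  PtaI CCTTAC/3: at [44, 55, 99, 108, 202, 216, 222, 287] ⇒ [47, 58, 102, 111, 205, 219, 225, 290]
  XjeIV CTAA/2: at [51, 120, 210, 235, 261] ⇒ [53, 122, 212, 237, 263]
  RvuVI CCTCGTA/1: at [6, 62, 177, 192, 228] ⇒ [7, 63, 178, 193, 229]

All cut coordinates (distinct, sorted): [7, 31, 47, 53, 58, 63, 75, 86, 102, 111, 114, 122, 135, 142, 161, 178, 193, 205, 212, 219, 225, 229, 237, 243, 249, 263, 278, 290]

Fragment lengths:
  [0,7): 7 bp
  [7,31): 24 bp
  [31,47): 16 bp
  [47,53): 6 bp
  [53,58): 5 bp
  [58,63): 5 bp
  [63,75): 12 bp
  [75,86): 11 bp
  [86,102): 16 bp
  [102,111): 9 bp
  [111,114): 3 bp
  [114,122): 8 bp
  [122,135): 13 bp
  [135,142): 7 bp
  [142,161): 19 bp
  [161,178): 17 bp
  [178,193): 15 bp
  [193,205): 12 bp
  [205,212): 7 bp
  [212,219): 7 bp
  [219,225): 6 bp
  [225,229): 4 bp
  [229,237): 8 bp
  [237,243): 6 bp
  [243,249): 6 bp
  [249,263): 14 bp
  [263,278): 15 bp
  [278,290): 12 bp
  [290,293): 3 bp

[3,3,4,5,5,6,6,6,6,7,7,7,7,8,8,9,11,12,12,12,13,14,15,15,16,16,17,19,24]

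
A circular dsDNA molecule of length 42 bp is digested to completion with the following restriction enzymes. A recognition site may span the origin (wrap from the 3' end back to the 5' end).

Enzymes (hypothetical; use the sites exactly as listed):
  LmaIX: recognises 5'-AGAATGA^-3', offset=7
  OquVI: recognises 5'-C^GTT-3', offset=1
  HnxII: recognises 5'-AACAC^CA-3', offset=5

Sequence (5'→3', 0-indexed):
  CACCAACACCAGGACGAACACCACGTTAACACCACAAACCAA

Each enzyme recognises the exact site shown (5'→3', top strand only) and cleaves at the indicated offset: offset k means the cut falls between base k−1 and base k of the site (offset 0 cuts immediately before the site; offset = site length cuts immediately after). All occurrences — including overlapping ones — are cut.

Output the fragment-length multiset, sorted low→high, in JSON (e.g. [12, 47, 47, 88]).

Site scan:
  LmaIX (AGAATGA, off=7): no sites
  OquVI CGTT/1: at [23] ⇒ [24]
  HnxII AACACCA/5: at [4, 16, 27, 40] ⇒ [3, 9, 21, 32]

All cut coordinates (distinct, sorted): [3, 9, 21, 24, 32]

Fragments:
  3→9: 6 bp
  9→21: 12 bp
  21→24: 3 bp
  24→32: 8 bp
  32→3 (wrap): 42-32+3 = 13 bp

[3,6,8,12,13]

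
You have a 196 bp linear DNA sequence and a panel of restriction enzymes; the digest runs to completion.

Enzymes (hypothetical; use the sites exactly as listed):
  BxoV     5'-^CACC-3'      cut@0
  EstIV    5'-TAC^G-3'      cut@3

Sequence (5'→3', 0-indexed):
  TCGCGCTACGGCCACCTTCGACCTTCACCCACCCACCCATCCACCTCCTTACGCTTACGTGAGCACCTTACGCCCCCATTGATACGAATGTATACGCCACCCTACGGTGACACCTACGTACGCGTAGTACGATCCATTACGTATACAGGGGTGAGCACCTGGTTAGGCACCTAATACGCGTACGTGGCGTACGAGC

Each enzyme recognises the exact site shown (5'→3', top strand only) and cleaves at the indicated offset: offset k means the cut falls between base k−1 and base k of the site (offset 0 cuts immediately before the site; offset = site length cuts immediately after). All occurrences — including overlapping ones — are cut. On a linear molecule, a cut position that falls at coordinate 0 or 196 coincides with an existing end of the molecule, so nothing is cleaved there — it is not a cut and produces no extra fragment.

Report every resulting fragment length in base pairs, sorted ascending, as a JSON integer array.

[2,3,4,4,4,4,5,5,6,6,7,8,8,8,9,9,9,10,10,10,11,12,13,14,15]

Scan for sites:
  BxoV CACC/0: at [12, 25, 29, 33, 41, 63, 97, 110, 155, 167] ⇒ [12, 25, 29, 33, 41, 63, 97, 110, 155, 167]
  EstIV TACG/3: at [6, 49, 55, 68, 82, 92, 102, 114, 118, 127, 137, 174, 180, 189] ⇒ [9, 52, 58, 71, 85, 95, 105, 117, 121, 130, 140, 177, 183, 192]

Pooled cuts: [9, 12, 25, 29, 33, 41, 52, 58, 63, 71, 85, 95, 97, 105, 110, 117, 121, 130, 140, 155, 167, 177, 183, 192]

Fragments:
  [0,9): 9 bp
  [9,12): 3 bp
  [12,25): 13 bp
  [25,29): 4 bp
  [29,33): 4 bp
  [33,41): 8 bp
  [41,52): 11 bp
  [52,58): 6 bp
  [58,63): 5 bp
  [63,71): 8 bp
  [71,85): 14 bp
  [85,95): 10 bp
  [95,97): 2 bp
  [97,105): 8 bp
  [105,110): 5 bp
  [110,117): 7 bp
  [117,121): 4 bp
  [121,130): 9 bp
  [130,140): 10 bp
  [140,155): 15 bp
  [155,167): 12 bp
  [167,177): 10 bp
  [177,183): 6 bp
  [183,192): 9 bp
  [192,196): 4 bp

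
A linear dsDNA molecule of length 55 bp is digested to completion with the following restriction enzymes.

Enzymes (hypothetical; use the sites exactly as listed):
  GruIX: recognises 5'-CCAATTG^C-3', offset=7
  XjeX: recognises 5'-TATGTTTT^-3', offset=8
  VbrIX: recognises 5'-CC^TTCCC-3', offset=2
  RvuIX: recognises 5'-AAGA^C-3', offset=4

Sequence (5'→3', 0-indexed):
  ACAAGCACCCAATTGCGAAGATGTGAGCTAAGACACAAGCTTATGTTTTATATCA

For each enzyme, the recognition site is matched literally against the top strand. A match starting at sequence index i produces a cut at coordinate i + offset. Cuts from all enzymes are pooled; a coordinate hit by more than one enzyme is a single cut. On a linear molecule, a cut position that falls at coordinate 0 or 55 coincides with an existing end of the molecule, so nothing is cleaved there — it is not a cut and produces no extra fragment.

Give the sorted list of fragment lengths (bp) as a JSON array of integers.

[6,15,16,18]

Site scan:
  GruIX CCAATTGC/7: at [8] ⇒ [15]
  XjeX TATGTTTT/8: at [41] ⇒ [49]
  VbrIX (CCTTCCC, off=2): no sites
  RvuIX AAGAC/4: at [29] ⇒ [33]

Pooled cuts: [15, 33, 49]

Fragments:
  [0,15): 15 bp
  [15,33): 18 bp
  [33,49): 16 bp
  [49,55): 6 bp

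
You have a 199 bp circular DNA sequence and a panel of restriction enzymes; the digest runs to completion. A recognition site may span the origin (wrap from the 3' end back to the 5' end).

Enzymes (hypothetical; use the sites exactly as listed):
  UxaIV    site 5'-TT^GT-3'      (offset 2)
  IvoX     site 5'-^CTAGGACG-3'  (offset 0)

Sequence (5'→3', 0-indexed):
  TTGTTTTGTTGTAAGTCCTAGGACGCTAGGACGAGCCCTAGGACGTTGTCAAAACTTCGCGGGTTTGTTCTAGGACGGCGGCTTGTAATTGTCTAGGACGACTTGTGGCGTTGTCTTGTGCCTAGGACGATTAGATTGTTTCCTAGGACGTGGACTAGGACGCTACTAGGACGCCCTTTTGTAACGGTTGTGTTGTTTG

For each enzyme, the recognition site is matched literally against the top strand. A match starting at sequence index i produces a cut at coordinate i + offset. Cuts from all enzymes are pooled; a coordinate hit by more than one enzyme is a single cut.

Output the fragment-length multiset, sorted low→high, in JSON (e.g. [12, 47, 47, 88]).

[2,3,3,3,4,4,5,5,5,5,6,7,8,8,9,10,11,12,12,12,15,15,16,19]

Per-enzyme occurrences:
  UxaIV TTGT/2: at [0, 5, 8, 45, 64, 82, 88, 102, 110, 115, 135, 178, 187, 192, 196] ⇒ [2, 7, 10, 47, 66, 84, 90, 104, 112, 117, 137, 180, 189, 194, 198]
  IvoX CTAGGACG/0: at [17, 25, 37, 69, 92, 121, 142, 154, 165] ⇒ [17, 25, 37, 69, 92, 121, 142, 154, 165]

All cut coordinates (distinct, sorted): [2, 7, 10, 17, 25, 37, 47, 66, 69, 84, 90, 92, 104, 112, 117, 121, 137, 142, 154, 165, 180, 189, 194, 198]

Fragments:
  2→7: 5 bp
  7→10: 3 bp
  10→17: 7 bp
  17→25: 8 bp
  25→37: 12 bp
  37→47: 10 bp
  47→66: 19 bp
  66→69: 3 bp
  69→84: 15 bp
  84→90: 6 bp
  90→92: 2 bp
  92→104: 12 bp
  104→112: 8 bp
  112→117: 5 bp
  117→121: 4 bp
  121→137: 16 bp
  137→142: 5 bp
  142→154: 12 bp
  154→165: 11 bp
  165→180: 15 bp
  180→189: 9 bp
  189→194: 5 bp
  194→198: 4 bp
  198→2 (wrap): 199-198+2 = 3 bp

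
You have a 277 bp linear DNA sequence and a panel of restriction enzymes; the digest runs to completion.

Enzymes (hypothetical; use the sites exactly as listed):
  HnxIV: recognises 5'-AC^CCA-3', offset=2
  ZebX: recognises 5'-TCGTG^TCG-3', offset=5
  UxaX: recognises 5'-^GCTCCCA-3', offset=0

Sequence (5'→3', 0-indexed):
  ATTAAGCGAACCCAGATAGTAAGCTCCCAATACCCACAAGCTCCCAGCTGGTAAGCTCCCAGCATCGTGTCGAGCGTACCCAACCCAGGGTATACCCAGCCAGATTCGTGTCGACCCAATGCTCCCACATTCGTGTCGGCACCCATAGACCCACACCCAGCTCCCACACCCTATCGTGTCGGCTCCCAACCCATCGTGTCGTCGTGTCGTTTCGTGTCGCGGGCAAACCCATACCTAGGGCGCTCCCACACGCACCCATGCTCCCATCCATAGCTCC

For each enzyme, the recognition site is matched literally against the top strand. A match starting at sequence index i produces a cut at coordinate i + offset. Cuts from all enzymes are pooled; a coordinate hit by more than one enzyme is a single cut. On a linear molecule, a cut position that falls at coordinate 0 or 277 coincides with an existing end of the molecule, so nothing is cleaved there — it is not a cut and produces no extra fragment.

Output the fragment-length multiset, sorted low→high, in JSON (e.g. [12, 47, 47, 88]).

Scan for sites:
  HnxIV ACCCA/2: at [9, 31, 77, 82, 93, 113, 140, 148, 154, 188, 226, 253] ⇒ [11, 33, 79, 84, 95, 115, 142, 150, 156, 190, 228, 255]
  ZebX TCGTGTCG/5: at [64, 105, 130, 173, 193, 201, 211] ⇒ [69, 110, 135, 178, 198, 206, 216]
  UxaX GCTCCCA/0: at [22, 39, 54, 120, 159, 181, 241, 259] ⇒ [22, 39, 54, 120, 159, 181, 241, 259]

All cut coordinates (distinct, sorted): [11, 22, 33, 39, 54, 69, 79, 84, 95, 110, 115, 120, 135, 142, 150, 156, 159, 178, 181, 190, 198, 206, 216, 228, 241, 255, 259]

Fragment lengths:
  [0,11): 11 bp
  [11,22): 11 bp
  [22,33): 11 bp
  [33,39): 6 bp
  [39,54): 15 bp
  [54,69): 15 bp
  [69,79): 10 bp
  [79,84): 5 bp
  [84,95): 11 bp
  [95,110): 15 bp
  [110,115): 5 bp
  [115,120): 5 bp
  [120,135): 15 bp
  [135,142): 7 bp
  [142,150): 8 bp
  [150,156): 6 bp
  [156,159): 3 bp
  [159,178): 19 bp
  [178,181): 3 bp
  [181,190): 9 bp
  [190,198): 8 bp
  [198,206): 8 bp
  [206,216): 10 bp
  [216,228): 12 bp
  [228,241): 13 bp
  [241,255): 14 bp
  [255,259): 4 bp
  [259,277): 18 bp

[3,3,4,5,5,5,6,6,7,8,8,8,9,10,10,11,11,11,11,12,13,14,15,15,15,15,18,19]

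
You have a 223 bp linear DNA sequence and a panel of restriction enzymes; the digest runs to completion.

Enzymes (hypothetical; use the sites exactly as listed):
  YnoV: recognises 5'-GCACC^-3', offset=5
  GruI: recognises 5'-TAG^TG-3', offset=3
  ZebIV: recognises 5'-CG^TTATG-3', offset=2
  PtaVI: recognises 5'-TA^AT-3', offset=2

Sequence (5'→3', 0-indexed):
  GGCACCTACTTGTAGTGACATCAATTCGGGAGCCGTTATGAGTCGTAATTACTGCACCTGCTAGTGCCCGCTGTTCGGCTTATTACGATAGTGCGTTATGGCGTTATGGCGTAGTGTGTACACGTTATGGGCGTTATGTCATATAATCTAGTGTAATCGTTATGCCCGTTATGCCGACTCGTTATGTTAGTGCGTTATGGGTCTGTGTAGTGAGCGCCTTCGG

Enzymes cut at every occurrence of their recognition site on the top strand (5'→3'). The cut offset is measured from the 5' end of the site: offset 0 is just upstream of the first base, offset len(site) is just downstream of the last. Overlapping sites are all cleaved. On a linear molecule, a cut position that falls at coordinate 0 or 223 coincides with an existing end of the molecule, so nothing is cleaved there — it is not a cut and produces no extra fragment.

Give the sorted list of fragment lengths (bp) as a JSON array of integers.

[4,4,4,4,6,6,6,8,9,9,9,9,10,11,11,12,12,13,13,16,20,27]

Scan for sites:
  YnoV GCACC/5: at [1, 53] ⇒ [6, 58]
  GruI TAGTG/3: at [12, 61, 88, 111, 148, 187, 207] ⇒ [15, 64, 91, 114, 151, 190, 210]
  ZebIV CGTTATG/2: at [33, 93, 101, 122, 131, 157, 166, 179, 192] ⇒ [35, 95, 103, 124, 133, 159, 168, 181, 194]
  PtaVI TAAT/2: at [45, 143, 153] ⇒ [47, 145, 155]

Pooled cuts: [6, 15, 35, 47, 58, 64, 91, 95, 103, 114, 124, 133, 145, 151, 155, 159, 168, 181, 190, 194, 210]

Fragments:
  [0,6): 6 bp
  [6,15): 9 bp
  [15,35): 20 bp
  [35,47): 12 bp
  [47,58): 11 bp
  [58,64): 6 bp
  [64,91): 27 bp
  [91,95): 4 bp
  [95,103): 8 bp
  [103,114): 11 bp
  [114,124): 10 bp
  [124,133): 9 bp
  [133,145): 12 bp
  [145,151): 6 bp
  [151,155): 4 bp
  [155,159): 4 bp
  [159,168): 9 bp
  [168,181): 13 bp
  [181,190): 9 bp
  [190,194): 4 bp
  [194,210): 16 bp
  [210,223): 13 bp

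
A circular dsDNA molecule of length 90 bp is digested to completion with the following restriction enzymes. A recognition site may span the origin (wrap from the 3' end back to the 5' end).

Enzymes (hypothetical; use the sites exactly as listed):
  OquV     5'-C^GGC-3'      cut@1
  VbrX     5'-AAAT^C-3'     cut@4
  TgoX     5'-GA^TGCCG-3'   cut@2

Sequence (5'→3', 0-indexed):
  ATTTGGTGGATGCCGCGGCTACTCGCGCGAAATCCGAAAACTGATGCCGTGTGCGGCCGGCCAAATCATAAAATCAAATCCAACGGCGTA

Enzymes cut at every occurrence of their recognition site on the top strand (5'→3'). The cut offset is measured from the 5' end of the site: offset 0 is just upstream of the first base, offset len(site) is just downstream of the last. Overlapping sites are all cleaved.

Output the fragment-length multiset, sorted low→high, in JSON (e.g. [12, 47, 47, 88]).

[4,5,5,6,8,8,10,11,16,17]

Per-enzyme occurrences:
  OquV (CGGC, off=1): starts [15, 53, 57, 83] → cuts [16, 54, 58, 84]
  VbrX (AAATC, off=4): starts [29, 62, 70, 75] → cuts [33, 66, 74, 79]
  TgoX (GATGCCG, off=2): starts [8, 42] → cuts [10, 44]

All cut coordinates (distinct, sorted): [10, 16, 33, 44, 54, 58, 66, 74, 79, 84]

Fragment lengths:
  10→16: 6 bp
  16→33: 17 bp
  33→44: 11 bp
  44→54: 10 bp
  54→58: 4 bp
  58→66: 8 bp
  66→74: 8 bp
  74→79: 5 bp
  79→84: 5 bp
  84→10 (wrap): 90-84+10 = 16 bp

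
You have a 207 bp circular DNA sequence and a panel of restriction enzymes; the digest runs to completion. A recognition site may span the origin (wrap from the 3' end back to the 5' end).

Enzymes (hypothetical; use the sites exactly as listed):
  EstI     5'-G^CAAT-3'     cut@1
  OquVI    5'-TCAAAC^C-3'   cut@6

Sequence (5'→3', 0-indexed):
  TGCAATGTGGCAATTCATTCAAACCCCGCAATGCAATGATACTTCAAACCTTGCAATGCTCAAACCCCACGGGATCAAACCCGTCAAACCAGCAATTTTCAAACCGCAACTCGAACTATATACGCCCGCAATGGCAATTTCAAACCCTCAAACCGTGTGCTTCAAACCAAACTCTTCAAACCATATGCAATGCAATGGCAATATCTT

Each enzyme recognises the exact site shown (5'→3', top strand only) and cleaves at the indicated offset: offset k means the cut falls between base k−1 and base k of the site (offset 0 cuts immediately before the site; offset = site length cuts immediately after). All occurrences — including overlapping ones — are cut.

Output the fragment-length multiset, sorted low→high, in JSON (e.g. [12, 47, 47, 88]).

[3,4,4,5,5,6,6,6,8,8,9,11,11,12,12,14,14,14,15,16,24]

Site scan:
  EstI (GCAAT, off=1): starts [1, 9, 27, 32, 52, 91, 127, 133, 186, 191, 197] → cuts [2, 10, 28, 33, 53, 92, 128, 134, 187, 192, 198]
  OquVI (TCAAACC, off=6): starts [18, 43, 59, 74, 83, 98, 139, 147, 161, 175] → cuts [24, 49, 65, 80, 89, 104, 145, 153, 167, 181]

Pooled cuts: [2, 10, 24, 28, 33, 49, 53, 65, 80, 89, 92, 104, 128, 134, 145, 153, 167, 181, 187, 192, 198]

Fragments:
  2→10: 8 bp
  10→24: 14 bp
  24→28: 4 bp
  28→33: 5 bp
  33→49: 16 bp
  49→53: 4 bp
  53→65: 12 bp
  65→80: 15 bp
  80→89: 9 bp
  89→92: 3 bp
  92→104: 12 bp
  104→128: 24 bp
  128→134: 6 bp
  134→145: 11 bp
  145→153: 8 bp
  153→167: 14 bp
  167→181: 14 bp
  181→187: 6 bp
  187→192: 5 bp
  192→198: 6 bp
  198→2 (wrap): 207-198+2 = 11 bp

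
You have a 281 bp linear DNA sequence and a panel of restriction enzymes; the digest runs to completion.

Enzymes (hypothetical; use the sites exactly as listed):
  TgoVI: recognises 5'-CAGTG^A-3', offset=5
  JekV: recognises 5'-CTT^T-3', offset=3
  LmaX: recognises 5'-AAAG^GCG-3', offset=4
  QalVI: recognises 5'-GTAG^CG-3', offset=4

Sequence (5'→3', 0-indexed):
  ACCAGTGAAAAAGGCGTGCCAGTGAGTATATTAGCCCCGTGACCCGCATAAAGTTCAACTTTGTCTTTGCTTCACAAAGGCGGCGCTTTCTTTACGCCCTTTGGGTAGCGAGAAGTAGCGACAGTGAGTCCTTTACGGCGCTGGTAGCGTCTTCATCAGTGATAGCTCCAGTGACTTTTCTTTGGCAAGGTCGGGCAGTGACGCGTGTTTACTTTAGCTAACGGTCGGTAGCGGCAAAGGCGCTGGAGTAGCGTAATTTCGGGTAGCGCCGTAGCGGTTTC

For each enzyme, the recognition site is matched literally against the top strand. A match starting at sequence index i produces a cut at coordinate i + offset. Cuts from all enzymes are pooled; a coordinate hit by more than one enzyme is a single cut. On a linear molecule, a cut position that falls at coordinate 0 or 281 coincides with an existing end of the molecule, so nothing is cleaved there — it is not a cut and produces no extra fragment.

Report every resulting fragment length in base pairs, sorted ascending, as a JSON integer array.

[4,4,5,6,6,7,7,7,7,8,8,8,9,9,10,11,12,12,12,14,14,14,15,17,18,37]

Scan for sites:
  TgoVI CAGTGA/5: at [2, 19, 121, 156, 168, 195] ⇒ [7, 24, 126, 161, 173, 200]
  JekV CTTT/3: at [58, 64, 85, 89, 98, 130, 174, 179, 211] ⇒ [61, 67, 88, 92, 101, 133, 177, 182, 214]
  LmaX AAAGGCG/4: at [9, 75, 235] ⇒ [13, 79, 239]
  QalVI GTAGCG/4: at [104, 114, 143, 227, 247, 262, 270] ⇒ [108, 118, 147, 231, 251, 266, 274]

Pooled cuts: [7, 13, 24, 61, 67, 79, 88, 92, 101, 108, 118, 126, 133, 147, 161, 173, 177, 182, 200, 214, 231, 239, 251, 266, 274]

Fragment lengths:
  [0,7): 7 bp
  [7,13): 6 bp
  [13,24): 11 bp
  [24,61): 37 bp
  [61,67): 6 bp
  [67,79): 12 bp
  [79,88): 9 bp
  [88,92): 4 bp
  [92,101): 9 bp
  [101,108): 7 bp
  [108,118): 10 bp
  [118,126): 8 bp
  [126,133): 7 bp
  [133,147): 14 bp
  [147,161): 14 bp
  [161,173): 12 bp
  [173,177): 4 bp
  [177,182): 5 bp
  [182,200): 18 bp
  [200,214): 14 bp
  [214,231): 17 bp
  [231,239): 8 bp
  [239,251): 12 bp
  [251,266): 15 bp
  [266,274): 8 bp
  [274,281): 7 bp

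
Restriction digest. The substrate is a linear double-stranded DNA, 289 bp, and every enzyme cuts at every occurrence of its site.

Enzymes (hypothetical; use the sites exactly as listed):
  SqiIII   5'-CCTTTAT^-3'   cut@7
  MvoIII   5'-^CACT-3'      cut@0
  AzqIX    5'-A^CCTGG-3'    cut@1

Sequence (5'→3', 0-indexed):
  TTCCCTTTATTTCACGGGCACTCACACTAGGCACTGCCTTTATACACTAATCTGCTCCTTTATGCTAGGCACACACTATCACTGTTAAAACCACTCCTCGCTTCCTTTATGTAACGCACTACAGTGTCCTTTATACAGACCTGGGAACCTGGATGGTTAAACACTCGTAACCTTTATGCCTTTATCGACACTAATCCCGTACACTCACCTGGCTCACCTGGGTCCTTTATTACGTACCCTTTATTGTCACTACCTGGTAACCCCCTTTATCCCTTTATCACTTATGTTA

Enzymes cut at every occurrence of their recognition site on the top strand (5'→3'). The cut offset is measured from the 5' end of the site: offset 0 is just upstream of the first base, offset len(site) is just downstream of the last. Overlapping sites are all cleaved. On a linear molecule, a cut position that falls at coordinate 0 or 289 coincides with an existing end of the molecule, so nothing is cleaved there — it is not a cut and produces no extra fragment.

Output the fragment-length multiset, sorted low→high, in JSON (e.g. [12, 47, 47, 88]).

Site scan:
  SqiIII (CCTTTAT, off=7): starts [3, 36, 56, 103, 127, 170, 178, 223, 237, 263, 271] → cuts [10, 43, 63, 110, 134, 177, 185, 230, 244, 270, 278]
  MvoIII (CACT, off=0): starts [18, 24, 31, 44, 73, 79, 91, 116, 161, 188, 201, 247, 278] → cuts [18, 24, 31, 44, 73, 79, 91, 116, 161, 188, 201, 247, 278]
  AzqIX (ACCTGG, off=1): starts [138, 146, 206, 215, 251] → cuts [139, 147, 207, 216, 252]

All cut coordinates (distinct, sorted): [10, 18, 24, 31, 43, 44, 63, 73, 79, 91, 110, 116, 134, 139, 147, 161, 177, 185, 188, 201, 207, 216, 230, 244, 247, 252, 270, 278]

Fragments:
  [0,10): 10 bp
  [10,18): 8 bp
  [18,24): 6 bp
  [24,31): 7 bp
  [31,43): 12 bp
  [43,44): 1 bp
  [44,63): 19 bp
  [63,73): 10 bp
  [73,79): 6 bp
  [79,91): 12 bp
  [91,110): 19 bp
  [110,116): 6 bp
  [116,134): 18 bp
  [134,139): 5 bp
  [139,147): 8 bp
  [147,161): 14 bp
  [161,177): 16 bp
  [177,185): 8 bp
  [185,188): 3 bp
  [188,201): 13 bp
  [201,207): 6 bp
  [207,216): 9 bp
  [216,230): 14 bp
  [230,244): 14 bp
  [244,247): 3 bp
  [247,252): 5 bp
  [252,270): 18 bp
  [270,278): 8 bp
  [278,289): 11 bp

[1,3,3,5,5,6,6,6,6,7,8,8,8,8,9,10,10,11,12,12,13,14,14,14,16,18,18,19,19]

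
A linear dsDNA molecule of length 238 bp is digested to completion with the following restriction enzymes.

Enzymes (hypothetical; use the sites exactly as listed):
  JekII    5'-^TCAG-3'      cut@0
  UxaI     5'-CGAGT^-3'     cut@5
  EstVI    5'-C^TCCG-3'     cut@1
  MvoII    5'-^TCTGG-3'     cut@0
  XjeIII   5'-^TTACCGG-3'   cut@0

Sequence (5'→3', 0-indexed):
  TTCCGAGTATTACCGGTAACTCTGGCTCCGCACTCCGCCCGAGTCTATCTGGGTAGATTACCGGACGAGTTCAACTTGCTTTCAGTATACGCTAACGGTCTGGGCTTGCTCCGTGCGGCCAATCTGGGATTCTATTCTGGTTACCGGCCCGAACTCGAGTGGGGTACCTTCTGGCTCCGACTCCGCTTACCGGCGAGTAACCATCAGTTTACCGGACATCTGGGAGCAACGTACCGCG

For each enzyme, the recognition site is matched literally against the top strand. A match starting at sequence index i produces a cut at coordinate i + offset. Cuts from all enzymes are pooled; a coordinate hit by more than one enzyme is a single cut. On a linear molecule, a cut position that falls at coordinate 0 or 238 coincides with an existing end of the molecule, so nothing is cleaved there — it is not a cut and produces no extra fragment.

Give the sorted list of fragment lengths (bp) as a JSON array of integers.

[1,3,5,5,5,5,6,6,6,7,8,9,10,10,11,11,11,11,12,13,13,13,17,20,20]

Per-enzyme occurrences:
  JekII TCAG/0: at [81, 203] ⇒ [81, 203]
  UxaI CGAGT/5: at [3, 39, 65, 155, 193] ⇒ [8, 44, 70, 160, 198]
  EstVI CTCCG/1: at [25, 32, 108, 174, 180] ⇒ [26, 33, 109, 175, 181]
  MvoII TCTGG/0: at [20, 47, 98, 122, 135, 169, 218] ⇒ [20, 47, 98, 122, 135, 169, 218]
  XjeIII TTACCGG/0: at [9, 57, 140, 186, 208] ⇒ [9, 57, 140, 186, 208]

All cut coordinates (distinct, sorted): [8, 9, 20, 26, 33, 44, 47, 57, 70, 81, 98, 109, 122, 135, 140, 160, 169, 175, 181, 186, 198, 203, 208, 218]

Fragments:
  [0,8): 8 bp
  [8,9): 1 bp
  [9,20): 11 bp
  [20,26): 6 bp
  [26,33): 7 bp
  [33,44): 11 bp
  [44,47): 3 bp
  [47,57): 10 bp
  [57,70): 13 bp
  [70,81): 11 bp
  [81,98): 17 bp
  [98,109): 11 bp
  [109,122): 13 bp
  [122,135): 13 bp
  [135,140): 5 bp
  [140,160): 20 bp
  [160,169): 9 bp
  [169,175): 6 bp
  [175,181): 6 bp
  [181,186): 5 bp
  [186,198): 12 bp
  [198,203): 5 bp
  [203,208): 5 bp
  [208,218): 10 bp
  [218,238): 20 bp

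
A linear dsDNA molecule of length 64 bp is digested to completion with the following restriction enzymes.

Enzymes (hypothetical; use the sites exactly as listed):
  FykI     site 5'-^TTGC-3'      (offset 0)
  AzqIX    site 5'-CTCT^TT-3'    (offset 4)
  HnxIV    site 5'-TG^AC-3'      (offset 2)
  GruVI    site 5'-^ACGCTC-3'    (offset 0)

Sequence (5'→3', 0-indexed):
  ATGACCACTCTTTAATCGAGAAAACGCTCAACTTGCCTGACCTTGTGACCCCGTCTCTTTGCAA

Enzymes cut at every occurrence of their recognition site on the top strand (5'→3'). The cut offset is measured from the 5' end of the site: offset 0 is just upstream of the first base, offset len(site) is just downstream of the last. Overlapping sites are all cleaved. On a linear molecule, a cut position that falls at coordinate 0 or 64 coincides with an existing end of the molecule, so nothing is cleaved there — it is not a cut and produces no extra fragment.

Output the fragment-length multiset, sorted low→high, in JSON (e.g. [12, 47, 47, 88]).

Site scan:
  FykI (TTGC, off=0): starts [32, 58] → cuts [32, 58]
  AzqIX (CTCTTT, off=4): starts [7, 54] → cuts [11, 58]
  HnxIV (TGAC, off=2): starts [1, 37, 45] → cuts [3, 39, 47]
  GruVI (ACGCTC, off=0): starts [23] → cuts [23]

All cut coordinates (distinct, sorted): [3, 11, 23, 32, 39, 47, 58]

Fragments:
  [0,3): 3 bp
  [3,11): 8 bp
  [11,23): 12 bp
  [23,32): 9 bp
  [32,39): 7 bp
  [39,47): 8 bp
  [47,58): 11 bp
  [58,64): 6 bp

[3,6,7,8,8,9,11,12]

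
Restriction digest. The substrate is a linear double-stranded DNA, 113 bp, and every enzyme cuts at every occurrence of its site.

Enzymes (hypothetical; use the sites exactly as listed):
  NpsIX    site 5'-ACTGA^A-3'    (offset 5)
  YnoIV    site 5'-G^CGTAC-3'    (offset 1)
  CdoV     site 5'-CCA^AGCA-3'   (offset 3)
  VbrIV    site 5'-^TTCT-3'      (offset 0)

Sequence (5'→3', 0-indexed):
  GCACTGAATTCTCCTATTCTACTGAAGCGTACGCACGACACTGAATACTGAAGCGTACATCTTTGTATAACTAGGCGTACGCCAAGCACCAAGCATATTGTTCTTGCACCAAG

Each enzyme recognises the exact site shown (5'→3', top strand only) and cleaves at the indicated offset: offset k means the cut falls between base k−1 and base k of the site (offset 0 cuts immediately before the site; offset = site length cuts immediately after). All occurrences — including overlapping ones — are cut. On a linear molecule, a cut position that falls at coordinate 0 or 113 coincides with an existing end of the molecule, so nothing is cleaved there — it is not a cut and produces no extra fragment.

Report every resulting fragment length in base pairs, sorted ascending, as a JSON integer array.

Site scan:
  NpsIX (ACTGAA, off=5): starts [2, 20, 39, 46] → cuts [7, 25, 44, 51]
  YnoIV (GCGTAC, off=1): starts [26, 52, 74] → cuts [27, 53, 75]
  CdoV (CCAAGCA, off=3): starts [81, 88] → cuts [84, 91]
  VbrIV (TTCT, off=0): starts [8, 16, 100] → cuts [8, 16, 100]

Pooled cuts: [7, 8, 16, 25, 27, 44, 51, 53, 75, 84, 91, 100]

Fragments:
  [0,7): 7 bp
  [7,8): 1 bp
  [8,16): 8 bp
  [16,25): 9 bp
  [25,27): 2 bp
  [27,44): 17 bp
  [44,51): 7 bp
  [51,53): 2 bp
  [53,75): 22 bp
  [75,84): 9 bp
  [84,91): 7 bp
  [91,100): 9 bp
  [100,113): 13 bp

[1,2,2,7,7,7,8,9,9,9,13,17,22]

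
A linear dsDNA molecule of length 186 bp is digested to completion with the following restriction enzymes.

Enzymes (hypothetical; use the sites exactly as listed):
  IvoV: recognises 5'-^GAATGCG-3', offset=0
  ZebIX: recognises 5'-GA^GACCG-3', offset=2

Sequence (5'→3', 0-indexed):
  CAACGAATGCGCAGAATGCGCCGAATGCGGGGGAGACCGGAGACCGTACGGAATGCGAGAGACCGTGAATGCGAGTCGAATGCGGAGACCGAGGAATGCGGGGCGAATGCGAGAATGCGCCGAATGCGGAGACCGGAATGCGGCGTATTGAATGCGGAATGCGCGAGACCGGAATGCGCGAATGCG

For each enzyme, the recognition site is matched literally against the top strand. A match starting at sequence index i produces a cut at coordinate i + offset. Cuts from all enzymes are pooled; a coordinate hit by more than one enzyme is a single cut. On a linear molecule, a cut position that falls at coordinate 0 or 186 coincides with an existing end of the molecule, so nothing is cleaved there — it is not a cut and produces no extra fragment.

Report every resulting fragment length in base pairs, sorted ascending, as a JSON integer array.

[4,5,5,6,7,7,7,7,8,8,9,9,9,9,9,9,10,10,11,11,12,14]

Per-enzyme occurrences:
  IvoV GAATGCG/0: at [4, 13, 22, 50, 66, 77, 93, 104, 112, 121, 135, 149, 156, 171, 179] ⇒ [4, 13, 22, 50, 66, 77, 93, 104, 112, 121, 135, 149, 156, 171, 179]
  ZebIX GAGACCG/2: at [32, 39, 58, 84, 128, 164] ⇒ [34, 41, 60, 86, 130, 166]

Pooled cuts: [4, 13, 22, 34, 41, 50, 60, 66, 77, 86, 93, 104, 112, 121, 130, 135, 149, 156, 166, 171, 179]

Fragment lengths:
  [0,4): 4 bp
  [4,13): 9 bp
  [13,22): 9 bp
  [22,34): 12 bp
  [34,41): 7 bp
  [41,50): 9 bp
  [50,60): 10 bp
  [60,66): 6 bp
  [66,77): 11 bp
  [77,86): 9 bp
  [86,93): 7 bp
  [93,104): 11 bp
  [104,112): 8 bp
  [112,121): 9 bp
  [121,130): 9 bp
  [130,135): 5 bp
  [135,149): 14 bp
  [149,156): 7 bp
  [156,166): 10 bp
  [166,171): 5 bp
  [171,179): 8 bp
  [179,186): 7 bp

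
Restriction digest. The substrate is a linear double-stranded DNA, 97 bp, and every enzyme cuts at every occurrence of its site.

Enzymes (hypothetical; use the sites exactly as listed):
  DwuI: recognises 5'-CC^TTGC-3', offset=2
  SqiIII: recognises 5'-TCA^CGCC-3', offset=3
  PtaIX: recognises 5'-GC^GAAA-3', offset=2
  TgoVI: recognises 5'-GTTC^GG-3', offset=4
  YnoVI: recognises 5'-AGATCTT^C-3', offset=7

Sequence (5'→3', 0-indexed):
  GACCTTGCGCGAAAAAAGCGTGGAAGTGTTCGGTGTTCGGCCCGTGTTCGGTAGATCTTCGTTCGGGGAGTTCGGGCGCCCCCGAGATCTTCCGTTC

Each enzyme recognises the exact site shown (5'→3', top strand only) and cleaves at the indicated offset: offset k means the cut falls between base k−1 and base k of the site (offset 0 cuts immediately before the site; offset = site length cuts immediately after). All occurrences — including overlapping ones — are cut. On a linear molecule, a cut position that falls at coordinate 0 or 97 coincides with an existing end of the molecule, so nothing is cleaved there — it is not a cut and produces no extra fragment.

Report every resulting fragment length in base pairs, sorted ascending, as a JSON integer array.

Per-enzyme occurrences:
  DwuI CCTTGC/2: at [2] ⇒ [4]
  SqiIII (TCACGCC, off=3): no sites
  PtaIX GCGAAA/2: at [8] ⇒ [10]
  TgoVI GTTCGG/4: at [27, 34, 45, 60, 69] ⇒ [31, 38, 49, 64, 73]
  YnoVI AGATCTTC/7: at [52, 84] ⇒ [59, 91]

Pooled cuts: [4, 10, 31, 38, 49, 59, 64, 73, 91]

Fragments:
  [0,4): 4 bp
  [4,10): 6 bp
  [10,31): 21 bp
  [31,38): 7 bp
  [38,49): 11 bp
  [49,59): 10 bp
  [59,64): 5 bp
  [64,73): 9 bp
  [73,91): 18 bp
  [91,97): 6 bp

[4,5,6,6,7,9,10,11,18,21]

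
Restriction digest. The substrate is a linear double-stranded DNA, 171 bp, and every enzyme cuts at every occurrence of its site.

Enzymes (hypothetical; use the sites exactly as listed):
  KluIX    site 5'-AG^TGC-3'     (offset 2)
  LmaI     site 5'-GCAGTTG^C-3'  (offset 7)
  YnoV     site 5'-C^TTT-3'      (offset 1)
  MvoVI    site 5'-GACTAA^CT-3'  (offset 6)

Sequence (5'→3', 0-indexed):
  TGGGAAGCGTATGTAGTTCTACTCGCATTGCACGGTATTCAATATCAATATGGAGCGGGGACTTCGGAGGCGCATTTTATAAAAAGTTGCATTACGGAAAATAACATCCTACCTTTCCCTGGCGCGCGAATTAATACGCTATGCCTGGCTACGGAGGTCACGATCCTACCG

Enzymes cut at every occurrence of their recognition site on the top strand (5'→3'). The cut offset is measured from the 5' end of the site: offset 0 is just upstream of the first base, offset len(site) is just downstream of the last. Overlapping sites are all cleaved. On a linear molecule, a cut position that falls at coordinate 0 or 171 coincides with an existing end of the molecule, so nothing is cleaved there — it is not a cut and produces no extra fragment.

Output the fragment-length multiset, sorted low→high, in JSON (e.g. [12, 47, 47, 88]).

Site scan:
  KluIX (AGTGC, off=2): no sites
  LmaI (GCAGTTGC, off=7): no sites
  YnoV CTTT/1: at [112] ⇒ [113]
  MvoVI (GACTAACT, off=6): no sites

All cut coordinates (distinct, sorted): [113]

Fragment lengths:
  [0,113): 113 bp
  [113,171): 58 bp

[58,113]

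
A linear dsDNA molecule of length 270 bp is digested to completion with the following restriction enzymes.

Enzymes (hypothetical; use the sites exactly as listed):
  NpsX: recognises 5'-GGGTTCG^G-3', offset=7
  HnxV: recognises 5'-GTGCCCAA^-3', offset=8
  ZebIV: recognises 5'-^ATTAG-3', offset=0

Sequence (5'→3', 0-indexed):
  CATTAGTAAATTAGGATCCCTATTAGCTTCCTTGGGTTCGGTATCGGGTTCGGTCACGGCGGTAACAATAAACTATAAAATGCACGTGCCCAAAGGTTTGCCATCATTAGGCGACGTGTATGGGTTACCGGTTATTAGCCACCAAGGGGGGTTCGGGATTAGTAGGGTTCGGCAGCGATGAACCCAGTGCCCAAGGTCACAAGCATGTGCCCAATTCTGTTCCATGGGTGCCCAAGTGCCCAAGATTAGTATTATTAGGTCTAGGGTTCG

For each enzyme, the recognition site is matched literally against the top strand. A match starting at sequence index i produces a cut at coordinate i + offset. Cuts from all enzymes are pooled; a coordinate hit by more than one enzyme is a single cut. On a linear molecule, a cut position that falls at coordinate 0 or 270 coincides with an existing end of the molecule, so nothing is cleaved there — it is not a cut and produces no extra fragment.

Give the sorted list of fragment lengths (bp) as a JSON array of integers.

Scan for sites:
  NpsX GGGTTCGG/7: at [33, 45, 148, 164] ⇒ [40, 52, 155, 171]
  HnxV GTGCCCAA/8: at [85, 186, 206, 227, 235] ⇒ [93, 194, 214, 235, 243]
  ZebIV ATTAG/0: at [1, 9, 21, 105, 133, 157, 244, 253] ⇒ [1, 9, 21, 105, 133, 157, 244, 253]

Pooled cuts: [1, 9, 21, 40, 52, 93, 105, 133, 155, 157, 171, 194, 214, 235, 243, 244, 253]

Fragments:
  [0,1): 1 bp
  [1,9): 8 bp
  [9,21): 12 bp
  [21,40): 19 bp
  [40,52): 12 bp
  [52,93): 41 bp
  [93,105): 12 bp
  [105,133): 28 bp
  [133,155): 22 bp
  [155,157): 2 bp
  [157,171): 14 bp
  [171,194): 23 bp
  [194,214): 20 bp
  [214,235): 21 bp
  [235,243): 8 bp
  [243,244): 1 bp
  [244,253): 9 bp
  [253,270): 17 bp

[1,1,2,8,8,9,12,12,12,14,17,19,20,21,22,23,28,41]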